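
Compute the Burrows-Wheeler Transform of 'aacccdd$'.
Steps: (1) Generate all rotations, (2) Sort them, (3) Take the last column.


Rotations (sorted):
  0: $aacccdd -> last char: d
  1: aacccdd$ -> last char: $
  2: acccdd$a -> last char: a
  3: cccdd$aa -> last char: a
  4: ccdd$aac -> last char: c
  5: cdd$aacc -> last char: c
  6: d$aacccd -> last char: d
  7: dd$aaccc -> last char: c


BWT = d$aaccdc


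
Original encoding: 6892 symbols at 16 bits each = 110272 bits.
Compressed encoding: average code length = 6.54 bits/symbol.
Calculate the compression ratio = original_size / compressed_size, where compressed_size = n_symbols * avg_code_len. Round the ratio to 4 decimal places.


original_size = n_symbols * orig_bits = 6892 * 16 = 110272 bits
compressed_size = n_symbols * avg_code_len = 6892 * 6.54 = 45073.68 bits
ratio = original_size / compressed_size = 110272 / 45073.68 = 2.4465

Compression ratio = 2.4465


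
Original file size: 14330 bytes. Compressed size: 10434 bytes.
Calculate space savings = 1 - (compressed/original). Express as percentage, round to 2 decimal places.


ratio = compressed/original = 10434/14330 = 0.728123
savings = 1 - ratio = 1 - 0.728123 = 0.271877
as a percentage: 0.271877 * 100 = 27.19%

Space savings = 1 - 10434/14330 = 27.19%


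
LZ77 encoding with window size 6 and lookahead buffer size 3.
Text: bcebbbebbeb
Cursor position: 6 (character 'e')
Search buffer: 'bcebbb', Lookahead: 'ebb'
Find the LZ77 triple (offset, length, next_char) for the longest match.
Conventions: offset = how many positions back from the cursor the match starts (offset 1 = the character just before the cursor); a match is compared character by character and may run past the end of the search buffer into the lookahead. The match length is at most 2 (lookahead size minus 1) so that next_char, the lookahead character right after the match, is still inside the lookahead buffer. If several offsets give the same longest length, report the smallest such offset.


Try each offset into the search buffer:
  offset=1 (pos 5, char 'b'): match length 0
  offset=2 (pos 4, char 'b'): match length 0
  offset=3 (pos 3, char 'b'): match length 0
  offset=4 (pos 2, char 'e'): match length 2
  offset=5 (pos 1, char 'c'): match length 0
  offset=6 (pos 0, char 'b'): match length 0
Longest match has length 2 at offset 4.
next_char = character at position 6 + 2 = 8 -> 'b'

Best match: offset=4, length=2 (matching 'eb' starting at position 2)
LZ77 triple: (4, 2, 'b')


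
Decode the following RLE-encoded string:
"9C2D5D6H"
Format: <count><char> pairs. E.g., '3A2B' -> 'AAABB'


Expanding each <count><char> pair:
  9C -> 'CCCCCCCCC'
  2D -> 'DD'
  5D -> 'DDDDD'
  6H -> 'HHHHHH'

Decoded = CCCCCCCCCDDDDDDDHHHHHH


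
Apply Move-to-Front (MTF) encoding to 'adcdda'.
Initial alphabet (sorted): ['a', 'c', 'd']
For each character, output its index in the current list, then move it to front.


MTF encoding:
'a': index 0 in ['a', 'c', 'd'] -> ['a', 'c', 'd']
'd': index 2 in ['a', 'c', 'd'] -> ['d', 'a', 'c']
'c': index 2 in ['d', 'a', 'c'] -> ['c', 'd', 'a']
'd': index 1 in ['c', 'd', 'a'] -> ['d', 'c', 'a']
'd': index 0 in ['d', 'c', 'a'] -> ['d', 'c', 'a']
'a': index 2 in ['d', 'c', 'a'] -> ['a', 'd', 'c']


Output: [0, 2, 2, 1, 0, 2]


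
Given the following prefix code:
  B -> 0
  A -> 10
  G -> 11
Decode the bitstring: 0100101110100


Decoding step by step:
Bits 0 -> B
Bits 10 -> A
Bits 0 -> B
Bits 10 -> A
Bits 11 -> G
Bits 10 -> A
Bits 10 -> A
Bits 0 -> B


Decoded message: BABAGAAB


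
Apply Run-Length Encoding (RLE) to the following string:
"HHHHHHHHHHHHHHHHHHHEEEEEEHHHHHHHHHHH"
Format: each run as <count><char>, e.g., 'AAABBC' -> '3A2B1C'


Scanning runs left to right:
  i=0: run of 'H' x 19 -> '19H'
  i=19: run of 'E' x 6 -> '6E'
  i=25: run of 'H' x 11 -> '11H'

RLE = 19H6E11H


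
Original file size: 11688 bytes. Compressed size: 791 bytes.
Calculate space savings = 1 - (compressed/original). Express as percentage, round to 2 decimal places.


ratio = compressed/original = 791/11688 = 0.067676
savings = 1 - ratio = 1 - 0.067676 = 0.932324
as a percentage: 0.932324 * 100 = 93.23%

Space savings = 1 - 791/11688 = 93.23%


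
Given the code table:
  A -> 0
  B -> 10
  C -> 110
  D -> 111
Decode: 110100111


Decoding:
110 -> C
10 -> B
0 -> A
111 -> D


Result: CBAD


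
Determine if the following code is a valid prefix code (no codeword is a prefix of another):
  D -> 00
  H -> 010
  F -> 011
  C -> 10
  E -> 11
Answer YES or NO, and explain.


Checking each pair (does one codeword prefix another?):
  D='00' vs H='010': no prefix
  D='00' vs F='011': no prefix
  D='00' vs C='10': no prefix
  D='00' vs E='11': no prefix
  H='010' vs D='00': no prefix
  H='010' vs F='011': no prefix
  H='010' vs C='10': no prefix
  H='010' vs E='11': no prefix
  F='011' vs D='00': no prefix
  F='011' vs H='010': no prefix
  F='011' vs C='10': no prefix
  F='011' vs E='11': no prefix
  C='10' vs D='00': no prefix
  C='10' vs H='010': no prefix
  C='10' vs F='011': no prefix
  C='10' vs E='11': no prefix
  E='11' vs D='00': no prefix
  E='11' vs H='010': no prefix
  E='11' vs F='011': no prefix
  E='11' vs C='10': no prefix
No violation found over all pairs.

YES -- this is a valid prefix code. No codeword is a prefix of any other codeword.


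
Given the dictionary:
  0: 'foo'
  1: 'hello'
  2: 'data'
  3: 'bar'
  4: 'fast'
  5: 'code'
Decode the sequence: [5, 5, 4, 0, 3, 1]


Look up each index in the dictionary:
  5 -> 'code'
  5 -> 'code'
  4 -> 'fast'
  0 -> 'foo'
  3 -> 'bar'
  1 -> 'hello'

Decoded: "code code fast foo bar hello"


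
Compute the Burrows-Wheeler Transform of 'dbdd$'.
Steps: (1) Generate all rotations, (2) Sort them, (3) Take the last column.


Rotations (sorted):
  0: $dbdd -> last char: d
  1: bdd$d -> last char: d
  2: d$dbd -> last char: d
  3: dbdd$ -> last char: $
  4: dd$db -> last char: b


BWT = ddd$b


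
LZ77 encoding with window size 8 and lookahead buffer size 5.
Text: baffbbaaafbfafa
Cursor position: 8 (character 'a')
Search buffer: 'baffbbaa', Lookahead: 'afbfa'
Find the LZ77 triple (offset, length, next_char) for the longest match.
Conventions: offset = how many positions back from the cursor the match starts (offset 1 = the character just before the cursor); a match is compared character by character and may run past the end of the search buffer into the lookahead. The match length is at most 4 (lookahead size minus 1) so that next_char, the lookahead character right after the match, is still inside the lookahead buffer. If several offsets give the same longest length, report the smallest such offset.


Try each offset into the search buffer:
  offset=1 (pos 7, char 'a'): match length 1
  offset=2 (pos 6, char 'a'): match length 1
  offset=3 (pos 5, char 'b'): match length 0
  offset=4 (pos 4, char 'b'): match length 0
  offset=5 (pos 3, char 'f'): match length 0
  offset=6 (pos 2, char 'f'): match length 0
  offset=7 (pos 1, char 'a'): match length 2
  offset=8 (pos 0, char 'b'): match length 0
Longest match has length 2 at offset 7.
next_char = character at position 8 + 2 = 10 -> 'b'

Best match: offset=7, length=2 (matching 'af' starting at position 1)
LZ77 triple: (7, 2, 'b')


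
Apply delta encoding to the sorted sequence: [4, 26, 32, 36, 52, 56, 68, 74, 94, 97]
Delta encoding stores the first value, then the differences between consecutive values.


First value: 4
Deltas:
  26 - 4 = 22
  32 - 26 = 6
  36 - 32 = 4
  52 - 36 = 16
  56 - 52 = 4
  68 - 56 = 12
  74 - 68 = 6
  94 - 74 = 20
  97 - 94 = 3


Delta encoded: [4, 22, 6, 4, 16, 4, 12, 6, 20, 3]


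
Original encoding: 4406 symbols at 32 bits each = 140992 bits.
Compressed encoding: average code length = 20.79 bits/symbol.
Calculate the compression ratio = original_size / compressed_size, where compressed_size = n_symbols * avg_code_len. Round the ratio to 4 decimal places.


original_size = n_symbols * orig_bits = 4406 * 32 = 140992 bits
compressed_size = n_symbols * avg_code_len = 4406 * 20.79 = 91600.74 bits
ratio = original_size / compressed_size = 140992 / 91600.74 = 1.5392

Compression ratio = 1.5392


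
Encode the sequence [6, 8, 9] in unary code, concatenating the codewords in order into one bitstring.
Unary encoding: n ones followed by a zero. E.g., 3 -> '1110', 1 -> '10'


Encode each number as n ones followed by a terminating 0:
  6 -> 1111110 (7 bits)
  8 -> 111111110 (9 bits)
  9 -> 1111111110 (10 bits)
Total length = 7 + 9 + 10 = 26 bits.

Unary([6, 8, 9]) = 11111101111111101111111110 (26 bits)


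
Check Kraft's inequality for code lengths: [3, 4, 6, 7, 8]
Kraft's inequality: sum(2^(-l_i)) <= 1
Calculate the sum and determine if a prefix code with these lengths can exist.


Sum = 2^(-3) + 2^(-4) + 2^(-6) + 2^(-7) + 2^(-8)
    = 0.125 + 0.0625 + 0.015625 + 0.0078125 + 0.00390625
    = 55/256 = 0.21484375
Since 0.21484375 <= 1, Kraft's inequality IS satisfied.
A prefix code with these lengths CAN exist.

Kraft sum = 0.21484375. Satisfied.


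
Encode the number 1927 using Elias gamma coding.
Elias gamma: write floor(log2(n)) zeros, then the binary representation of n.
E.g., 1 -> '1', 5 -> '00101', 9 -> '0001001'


num_bits = floor(log2(1927)) + 1 = 11
leading_zeros = num_bits - 1 = 10
binary(1927) = 11110000111

Elias gamma(1927) = '0000000000' + '11110000111' = 000000000011110000111 (21 bits)


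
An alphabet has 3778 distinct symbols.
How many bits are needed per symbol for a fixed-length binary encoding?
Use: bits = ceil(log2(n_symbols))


log2(3778) = 11.8834
Bracket: 2^11 = 2048 < 3778 <= 2^12 = 4096
So ceil(log2(3778)) = 12

bits = ceil(log2(3778)) = ceil(11.8834) = 12 bits


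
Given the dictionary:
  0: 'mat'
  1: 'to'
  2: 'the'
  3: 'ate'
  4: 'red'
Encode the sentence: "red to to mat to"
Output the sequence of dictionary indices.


Look up each word in the dictionary:
  'red' -> 4
  'to' -> 1
  'to' -> 1
  'mat' -> 0
  'to' -> 1

Encoded: [4, 1, 1, 0, 1]


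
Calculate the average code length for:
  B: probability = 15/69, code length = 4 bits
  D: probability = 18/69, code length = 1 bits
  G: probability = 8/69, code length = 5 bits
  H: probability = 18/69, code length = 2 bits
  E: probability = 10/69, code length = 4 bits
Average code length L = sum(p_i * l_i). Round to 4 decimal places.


Weighted contributions p_i * l_i:
  B: (15/69) * 4 = 60/69
  D: (18/69) * 1 = 18/69
  G: (8/69) * 5 = 40/69
  H: (18/69) * 2 = 36/69
  E: (10/69) * 4 = 40/69
Sum = (60 + 18 + 40 + 36 + 40)/69 = 194/69

L = 194/69 = 2.8116 bits/symbol


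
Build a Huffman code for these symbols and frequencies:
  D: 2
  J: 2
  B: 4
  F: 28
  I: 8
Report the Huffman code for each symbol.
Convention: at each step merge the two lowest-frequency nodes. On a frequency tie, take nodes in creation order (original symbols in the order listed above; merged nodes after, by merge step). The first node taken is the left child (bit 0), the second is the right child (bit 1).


Huffman tree construction:
Step 1: Merge D(2) + J(2) = 4
Step 2: Merge B(4) + (D+J)(4) = 8
Step 3: Merge I(8) + (B+(D+J))(8) = 16
Step 4: Merge (I+(B+(D+J)))(16) + F(28) = 44
Read each symbol's code off the tree from the root (left child = 0, right child = 1).

Codes:
  D: 0110 (length 4)
  J: 0111 (length 4)
  B: 010 (length 3)
  F: 1 (length 1)
  I: 00 (length 2)
Average code length: 72/44 = 1.6364 bits/symbol


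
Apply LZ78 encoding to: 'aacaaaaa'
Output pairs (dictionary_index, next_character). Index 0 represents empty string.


LZ78 encoding steps:
Dictionary: {0: ''}
Step 1: w='' (idx 0), next='a' -> output (0, 'a'), add 'a' as idx 1
Step 2: w='a' (idx 1), next='c' -> output (1, 'c'), add 'ac' as idx 2
Step 3: w='a' (idx 1), next='a' -> output (1, 'a'), add 'aa' as idx 3
Step 4: w='aa' (idx 3), next='a' -> output (3, 'a'), add 'aaa' as idx 4


Encoded: [(0, 'a'), (1, 'c'), (1, 'a'), (3, 'a')]


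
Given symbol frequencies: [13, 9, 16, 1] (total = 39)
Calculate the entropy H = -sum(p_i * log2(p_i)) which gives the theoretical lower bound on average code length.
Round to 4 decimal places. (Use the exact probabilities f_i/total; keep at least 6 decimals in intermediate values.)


Per-symbol terms -p_i * log2(p_i) with p_i = f_i/39:
  p = 13/39 = 0.333333: log2(p) = -1.584963, -p*log2(p) = 0.528321
  p = 9/39 = 0.230769: log2(p) = -2.115477, -p*log2(p) = 0.488187
  p = 16/39 = 0.410256: log2(p) = -1.285402, -p*log2(p) = 0.527345
  p = 1/39 = 0.025641: log2(p) = -5.285402, -p*log2(p) = 0.135523
H = 0.528321 + 0.488187 + 0.527345 + 0.135523 = 1.679376

H = 1.6794 bits/symbol


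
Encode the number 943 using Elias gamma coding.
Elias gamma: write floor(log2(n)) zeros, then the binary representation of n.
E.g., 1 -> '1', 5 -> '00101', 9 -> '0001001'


num_bits = floor(log2(943)) + 1 = 10
leading_zeros = num_bits - 1 = 9
binary(943) = 1110101111

Elias gamma(943) = '000000000' + '1110101111' = 0000000001110101111 (19 bits)


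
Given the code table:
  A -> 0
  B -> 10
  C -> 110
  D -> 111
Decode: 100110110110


Decoding:
10 -> B
0 -> A
110 -> C
110 -> C
110 -> C


Result: BACCC


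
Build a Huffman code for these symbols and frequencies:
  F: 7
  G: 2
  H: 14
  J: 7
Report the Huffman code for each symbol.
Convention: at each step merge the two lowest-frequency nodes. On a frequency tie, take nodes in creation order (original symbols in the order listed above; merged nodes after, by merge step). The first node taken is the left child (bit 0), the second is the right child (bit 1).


Huffman tree construction:
Step 1: Merge G(2) + F(7) = 9
Step 2: Merge J(7) + (G+F)(9) = 16
Step 3: Merge H(14) + (J+(G+F))(16) = 30
Read each symbol's code off the tree from the root (left child = 0, right child = 1).

Codes:
  F: 111 (length 3)
  G: 110 (length 3)
  H: 0 (length 1)
  J: 10 (length 2)
Average code length: 55/30 = 1.8333 bits/symbol


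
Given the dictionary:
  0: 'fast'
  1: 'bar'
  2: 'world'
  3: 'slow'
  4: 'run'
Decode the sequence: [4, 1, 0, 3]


Look up each index in the dictionary:
  4 -> 'run'
  1 -> 'bar'
  0 -> 'fast'
  3 -> 'slow'

Decoded: "run bar fast slow"


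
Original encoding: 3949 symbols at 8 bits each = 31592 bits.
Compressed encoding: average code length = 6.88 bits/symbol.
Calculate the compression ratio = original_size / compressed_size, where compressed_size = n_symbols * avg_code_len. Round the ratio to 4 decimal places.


original_size = n_symbols * orig_bits = 3949 * 8 = 31592 bits
compressed_size = n_symbols * avg_code_len = 3949 * 6.88 = 27169.12 bits
ratio = original_size / compressed_size = 31592 / 27169.12 = 1.1628

Compression ratio = 1.1628


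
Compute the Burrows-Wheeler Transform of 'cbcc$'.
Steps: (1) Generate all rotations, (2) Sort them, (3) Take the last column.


Rotations (sorted):
  0: $cbcc -> last char: c
  1: bcc$c -> last char: c
  2: c$cbc -> last char: c
  3: cbcc$ -> last char: $
  4: cc$cb -> last char: b


BWT = ccc$b


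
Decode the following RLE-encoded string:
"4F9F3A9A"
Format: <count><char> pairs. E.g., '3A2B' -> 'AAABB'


Expanding each <count><char> pair:
  4F -> 'FFFF'
  9F -> 'FFFFFFFFF'
  3A -> 'AAA'
  9A -> 'AAAAAAAAA'

Decoded = FFFFFFFFFFFFFAAAAAAAAAAAA


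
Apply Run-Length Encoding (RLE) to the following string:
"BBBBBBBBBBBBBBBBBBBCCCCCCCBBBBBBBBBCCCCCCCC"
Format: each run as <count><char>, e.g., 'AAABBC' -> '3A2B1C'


Scanning runs left to right:
  i=0: run of 'B' x 19 -> '19B'
  i=19: run of 'C' x 7 -> '7C'
  i=26: run of 'B' x 9 -> '9B'
  i=35: run of 'C' x 8 -> '8C'

RLE = 19B7C9B8C


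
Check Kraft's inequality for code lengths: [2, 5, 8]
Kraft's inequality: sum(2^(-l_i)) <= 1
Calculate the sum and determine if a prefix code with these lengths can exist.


Sum = 2^(-2) + 2^(-5) + 2^(-8)
    = 0.25 + 0.03125 + 0.00390625
    = 73/256 = 0.28515625
Since 0.28515625 <= 1, Kraft's inequality IS satisfied.
A prefix code with these lengths CAN exist.

Kraft sum = 0.28515625. Satisfied.


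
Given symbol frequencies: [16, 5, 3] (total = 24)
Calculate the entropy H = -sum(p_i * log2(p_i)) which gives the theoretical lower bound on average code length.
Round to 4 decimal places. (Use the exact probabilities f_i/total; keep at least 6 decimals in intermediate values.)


Per-symbol terms -p_i * log2(p_i) with p_i = f_i/24:
  p = 16/24 = 0.666667: log2(p) = -0.584963, -p*log2(p) = 0.389975
  p = 5/24 = 0.208333: log2(p) = -2.263034, -p*log2(p) = 0.471466
  p = 3/24 = 0.125000: log2(p) = -3.000000, -p*log2(p) = 0.375000
H = 0.389975 + 0.471466 + 0.375000 = 1.236441

H = 1.2364 bits/symbol


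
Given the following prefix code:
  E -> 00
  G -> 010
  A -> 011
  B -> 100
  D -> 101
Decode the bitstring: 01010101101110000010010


Decoding step by step:
Bits 010 -> G
Bits 101 -> D
Bits 011 -> A
Bits 011 -> A
Bits 100 -> B
Bits 00 -> E
Bits 010 -> G
Bits 010 -> G


Decoded message: GDAABEGG


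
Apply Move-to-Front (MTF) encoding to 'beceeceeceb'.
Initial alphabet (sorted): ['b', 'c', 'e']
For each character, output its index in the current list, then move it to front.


MTF encoding:
'b': index 0 in ['b', 'c', 'e'] -> ['b', 'c', 'e']
'e': index 2 in ['b', 'c', 'e'] -> ['e', 'b', 'c']
'c': index 2 in ['e', 'b', 'c'] -> ['c', 'e', 'b']
'e': index 1 in ['c', 'e', 'b'] -> ['e', 'c', 'b']
'e': index 0 in ['e', 'c', 'b'] -> ['e', 'c', 'b']
'c': index 1 in ['e', 'c', 'b'] -> ['c', 'e', 'b']
'e': index 1 in ['c', 'e', 'b'] -> ['e', 'c', 'b']
'e': index 0 in ['e', 'c', 'b'] -> ['e', 'c', 'b']
'c': index 1 in ['e', 'c', 'b'] -> ['c', 'e', 'b']
'e': index 1 in ['c', 'e', 'b'] -> ['e', 'c', 'b']
'b': index 2 in ['e', 'c', 'b'] -> ['b', 'e', 'c']


Output: [0, 2, 2, 1, 0, 1, 1, 0, 1, 1, 2]


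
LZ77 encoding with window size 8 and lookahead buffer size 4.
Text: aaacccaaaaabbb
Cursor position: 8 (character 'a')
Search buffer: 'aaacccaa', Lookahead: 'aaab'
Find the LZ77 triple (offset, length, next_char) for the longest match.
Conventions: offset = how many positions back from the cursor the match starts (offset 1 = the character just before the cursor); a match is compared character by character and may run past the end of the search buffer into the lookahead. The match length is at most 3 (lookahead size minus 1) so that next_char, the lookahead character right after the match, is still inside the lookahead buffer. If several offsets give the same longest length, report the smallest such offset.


Try each offset into the search buffer:
  offset=1 (pos 7, char 'a'): match length 3
  offset=2 (pos 6, char 'a'): match length 3
  offset=3 (pos 5, char 'c'): match length 0
  offset=4 (pos 4, char 'c'): match length 0
  offset=5 (pos 3, char 'c'): match length 0
  offset=6 (pos 2, char 'a'): match length 1
  offset=7 (pos 1, char 'a'): match length 2
  offset=8 (pos 0, char 'a'): match length 3
Longest match has length 3, found at offsets 1, 2, 8; take the smallest, offset 1.
next_char = character at position 8 + 3 = 11 -> 'b'

Best match: offset=1, length=3 (matching 'aaa' starting at position 7)
LZ77 triple: (1, 3, 'b')


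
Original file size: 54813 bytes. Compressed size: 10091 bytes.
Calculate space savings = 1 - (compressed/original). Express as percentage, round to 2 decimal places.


ratio = compressed/original = 10091/54813 = 0.184099
savings = 1 - ratio = 1 - 0.184099 = 0.815901
as a percentage: 0.815901 * 100 = 81.59%

Space savings = 1 - 10091/54813 = 81.59%


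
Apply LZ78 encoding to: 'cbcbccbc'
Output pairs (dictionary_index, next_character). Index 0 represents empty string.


LZ78 encoding steps:
Dictionary: {0: ''}
Step 1: w='' (idx 0), next='c' -> output (0, 'c'), add 'c' as idx 1
Step 2: w='' (idx 0), next='b' -> output (0, 'b'), add 'b' as idx 2
Step 3: w='c' (idx 1), next='b' -> output (1, 'b'), add 'cb' as idx 3
Step 4: w='c' (idx 1), next='c' -> output (1, 'c'), add 'cc' as idx 4
Step 5: w='b' (idx 2), next='c' -> output (2, 'c'), add 'bc' as idx 5


Encoded: [(0, 'c'), (0, 'b'), (1, 'b'), (1, 'c'), (2, 'c')]


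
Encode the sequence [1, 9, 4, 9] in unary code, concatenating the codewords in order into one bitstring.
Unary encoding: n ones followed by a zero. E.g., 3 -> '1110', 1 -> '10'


Encode each number as n ones followed by a terminating 0:
  1 -> 10 (2 bits)
  9 -> 1111111110 (10 bits)
  4 -> 11110 (5 bits)
  9 -> 1111111110 (10 bits)
Total length = 2 + 10 + 5 + 10 = 27 bits.

Unary([1, 9, 4, 9]) = 101111111110111101111111110 (27 bits)


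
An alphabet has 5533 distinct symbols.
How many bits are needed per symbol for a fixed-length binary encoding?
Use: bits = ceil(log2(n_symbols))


log2(5533) = 12.4338
Bracket: 2^12 = 4096 < 5533 <= 2^13 = 8192
So ceil(log2(5533)) = 13

bits = ceil(log2(5533)) = ceil(12.4338) = 13 bits


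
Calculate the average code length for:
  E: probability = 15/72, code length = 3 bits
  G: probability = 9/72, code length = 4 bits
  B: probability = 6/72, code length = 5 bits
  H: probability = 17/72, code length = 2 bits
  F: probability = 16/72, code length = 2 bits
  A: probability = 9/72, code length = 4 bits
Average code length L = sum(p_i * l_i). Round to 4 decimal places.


Weighted contributions p_i * l_i:
  E: (15/72) * 3 = 45/72
  G: (9/72) * 4 = 36/72
  B: (6/72) * 5 = 30/72
  H: (17/72) * 2 = 34/72
  F: (16/72) * 2 = 32/72
  A: (9/72) * 4 = 36/72
Sum = (45 + 36 + 30 + 34 + 32 + 36)/72 = 213/72

L = 213/72 = 2.9583 bits/symbol


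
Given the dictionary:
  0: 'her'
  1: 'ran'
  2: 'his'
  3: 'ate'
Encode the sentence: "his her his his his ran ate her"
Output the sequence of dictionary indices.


Look up each word in the dictionary:
  'his' -> 2
  'her' -> 0
  'his' -> 2
  'his' -> 2
  'his' -> 2
  'ran' -> 1
  'ate' -> 3
  'her' -> 0

Encoded: [2, 0, 2, 2, 2, 1, 3, 0]


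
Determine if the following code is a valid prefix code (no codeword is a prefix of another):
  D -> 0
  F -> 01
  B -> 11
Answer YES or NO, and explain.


Checking each pair (does one codeword prefix another?):
  D='0' vs F='01': prefix -- VIOLATION

NO -- this is NOT a valid prefix code. D (0) is a prefix of F (01).


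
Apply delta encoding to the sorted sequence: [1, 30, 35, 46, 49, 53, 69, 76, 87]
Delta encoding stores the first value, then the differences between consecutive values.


First value: 1
Deltas:
  30 - 1 = 29
  35 - 30 = 5
  46 - 35 = 11
  49 - 46 = 3
  53 - 49 = 4
  69 - 53 = 16
  76 - 69 = 7
  87 - 76 = 11


Delta encoded: [1, 29, 5, 11, 3, 4, 16, 7, 11]


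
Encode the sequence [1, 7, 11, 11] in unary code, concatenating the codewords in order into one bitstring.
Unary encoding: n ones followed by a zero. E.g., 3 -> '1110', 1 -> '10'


Encode each number as n ones followed by a terminating 0:
  1 -> 10 (2 bits)
  7 -> 11111110 (8 bits)
  11 -> 111111111110 (12 bits)
  11 -> 111111111110 (12 bits)
Total length = 2 + 8 + 12 + 12 = 34 bits.

Unary([1, 7, 11, 11]) = 1011111110111111111110111111111110 (34 bits)


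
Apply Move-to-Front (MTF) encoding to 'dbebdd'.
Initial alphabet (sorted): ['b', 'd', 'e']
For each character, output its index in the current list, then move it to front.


MTF encoding:
'd': index 1 in ['b', 'd', 'e'] -> ['d', 'b', 'e']
'b': index 1 in ['d', 'b', 'e'] -> ['b', 'd', 'e']
'e': index 2 in ['b', 'd', 'e'] -> ['e', 'b', 'd']
'b': index 1 in ['e', 'b', 'd'] -> ['b', 'e', 'd']
'd': index 2 in ['b', 'e', 'd'] -> ['d', 'b', 'e']
'd': index 0 in ['d', 'b', 'e'] -> ['d', 'b', 'e']


Output: [1, 1, 2, 1, 2, 0]


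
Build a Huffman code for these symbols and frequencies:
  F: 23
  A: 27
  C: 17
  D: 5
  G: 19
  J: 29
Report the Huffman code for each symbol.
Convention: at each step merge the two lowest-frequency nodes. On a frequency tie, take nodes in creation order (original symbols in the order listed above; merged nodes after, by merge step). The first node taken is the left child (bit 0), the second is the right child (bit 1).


Huffman tree construction:
Step 1: Merge D(5) + C(17) = 22
Step 2: Merge G(19) + (D+C)(22) = 41
Step 3: Merge F(23) + A(27) = 50
Step 4: Merge J(29) + (G+(D+C))(41) = 70
Step 5: Merge (F+A)(50) + (J+(G+(D+C)))(70) = 120
Read each symbol's code off the tree from the root (left child = 0, right child = 1).

Codes:
  F: 00 (length 2)
  A: 01 (length 2)
  C: 1111 (length 4)
  D: 1110 (length 4)
  G: 110 (length 3)
  J: 10 (length 2)
Average code length: 303/120 = 2.5250 bits/symbol


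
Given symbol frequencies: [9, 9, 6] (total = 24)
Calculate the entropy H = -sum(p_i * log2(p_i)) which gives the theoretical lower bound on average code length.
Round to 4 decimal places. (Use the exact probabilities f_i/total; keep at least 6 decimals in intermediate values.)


Per-symbol terms -p_i * log2(p_i) with p_i = f_i/24:
  p = 9/24 = 0.375000: log2(p) = -1.415037, -p*log2(p) = 0.530639
  p = 9/24 = 0.375000: log2(p) = -1.415037, -p*log2(p) = 0.530639
  p = 6/24 = 0.250000: log2(p) = -2.000000, -p*log2(p) = 0.500000
H = 0.530639 + 0.530639 + 0.500000 = 1.561278

H = 1.5613 bits/symbol


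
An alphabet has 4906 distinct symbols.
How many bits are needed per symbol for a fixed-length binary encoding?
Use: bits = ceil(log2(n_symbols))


log2(4906) = 12.2603
Bracket: 2^12 = 4096 < 4906 <= 2^13 = 8192
So ceil(log2(4906)) = 13

bits = ceil(log2(4906)) = ceil(12.2603) = 13 bits


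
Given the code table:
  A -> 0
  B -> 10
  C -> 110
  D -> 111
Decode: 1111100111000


Decoding:
111 -> D
110 -> C
0 -> A
111 -> D
0 -> A
0 -> A
0 -> A


Result: DCADAAA


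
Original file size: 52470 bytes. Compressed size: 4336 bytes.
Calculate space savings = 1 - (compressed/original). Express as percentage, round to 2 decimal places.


ratio = compressed/original = 4336/52470 = 0.082638
savings = 1 - ratio = 1 - 0.082638 = 0.917362
as a percentage: 0.917362 * 100 = 91.74%

Space savings = 1 - 4336/52470 = 91.74%


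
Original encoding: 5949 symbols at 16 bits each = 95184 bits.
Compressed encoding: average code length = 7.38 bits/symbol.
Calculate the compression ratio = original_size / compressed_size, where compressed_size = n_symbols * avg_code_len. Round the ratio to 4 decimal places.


original_size = n_symbols * orig_bits = 5949 * 16 = 95184 bits
compressed_size = n_symbols * avg_code_len = 5949 * 7.38 = 43903.62 bits
ratio = original_size / compressed_size = 95184 / 43903.62 = 2.168

Compression ratio = 2.168


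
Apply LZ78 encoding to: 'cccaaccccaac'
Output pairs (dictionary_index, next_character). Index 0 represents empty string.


LZ78 encoding steps:
Dictionary: {0: ''}
Step 1: w='' (idx 0), next='c' -> output (0, 'c'), add 'c' as idx 1
Step 2: w='c' (idx 1), next='c' -> output (1, 'c'), add 'cc' as idx 2
Step 3: w='' (idx 0), next='a' -> output (0, 'a'), add 'a' as idx 3
Step 4: w='a' (idx 3), next='c' -> output (3, 'c'), add 'ac' as idx 4
Step 5: w='cc' (idx 2), next='c' -> output (2, 'c'), add 'ccc' as idx 5
Step 6: w='a' (idx 3), next='a' -> output (3, 'a'), add 'aa' as idx 6
Step 7: w='c' (idx 1), end of input -> output (1, '')


Encoded: [(0, 'c'), (1, 'c'), (0, 'a'), (3, 'c'), (2, 'c'), (3, 'a'), (1, '')]


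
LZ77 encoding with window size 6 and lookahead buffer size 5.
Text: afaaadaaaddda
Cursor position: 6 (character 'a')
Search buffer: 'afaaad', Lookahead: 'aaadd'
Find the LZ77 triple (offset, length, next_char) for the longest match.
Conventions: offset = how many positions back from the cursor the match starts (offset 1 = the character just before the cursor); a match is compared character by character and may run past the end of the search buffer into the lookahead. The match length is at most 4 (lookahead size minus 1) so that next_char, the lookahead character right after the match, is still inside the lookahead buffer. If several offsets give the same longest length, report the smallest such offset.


Try each offset into the search buffer:
  offset=1 (pos 5, char 'd'): match length 0
  offset=2 (pos 4, char 'a'): match length 1
  offset=3 (pos 3, char 'a'): match length 2
  offset=4 (pos 2, char 'a'): match length 4
  offset=5 (pos 1, char 'f'): match length 0
  offset=6 (pos 0, char 'a'): match length 1
Longest match has length 4 at offset 4.
next_char = character at position 6 + 4 = 10 -> 'd'

Best match: offset=4, length=4 (matching 'aaad' starting at position 2)
LZ77 triple: (4, 4, 'd')


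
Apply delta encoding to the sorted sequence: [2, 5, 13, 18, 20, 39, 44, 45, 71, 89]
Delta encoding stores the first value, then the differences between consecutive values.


First value: 2
Deltas:
  5 - 2 = 3
  13 - 5 = 8
  18 - 13 = 5
  20 - 18 = 2
  39 - 20 = 19
  44 - 39 = 5
  45 - 44 = 1
  71 - 45 = 26
  89 - 71 = 18


Delta encoded: [2, 3, 8, 5, 2, 19, 5, 1, 26, 18]


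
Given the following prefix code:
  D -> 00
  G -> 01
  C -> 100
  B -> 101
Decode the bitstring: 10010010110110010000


Decoding step by step:
Bits 100 -> C
Bits 100 -> C
Bits 101 -> B
Bits 101 -> B
Bits 100 -> C
Bits 100 -> C
Bits 00 -> D


Decoded message: CCBBCCD


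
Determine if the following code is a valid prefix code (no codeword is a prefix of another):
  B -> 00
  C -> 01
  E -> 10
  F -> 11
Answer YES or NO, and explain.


Checking each pair (does one codeword prefix another?):
  B='00' vs C='01': no prefix
  B='00' vs E='10': no prefix
  B='00' vs F='11': no prefix
  C='01' vs B='00': no prefix
  C='01' vs E='10': no prefix
  C='01' vs F='11': no prefix
  E='10' vs B='00': no prefix
  E='10' vs C='01': no prefix
  E='10' vs F='11': no prefix
  F='11' vs B='00': no prefix
  F='11' vs C='01': no prefix
  F='11' vs E='10': no prefix
No violation found over all pairs.

YES -- this is a valid prefix code. No codeword is a prefix of any other codeword.


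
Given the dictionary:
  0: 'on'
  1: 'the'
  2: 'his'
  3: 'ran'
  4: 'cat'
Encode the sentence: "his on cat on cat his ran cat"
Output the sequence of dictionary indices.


Look up each word in the dictionary:
  'his' -> 2
  'on' -> 0
  'cat' -> 4
  'on' -> 0
  'cat' -> 4
  'his' -> 2
  'ran' -> 3
  'cat' -> 4

Encoded: [2, 0, 4, 0, 4, 2, 3, 4]


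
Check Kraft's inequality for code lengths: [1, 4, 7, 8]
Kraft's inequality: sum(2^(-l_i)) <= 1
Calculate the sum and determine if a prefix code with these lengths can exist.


Sum = 2^(-1) + 2^(-4) + 2^(-7) + 2^(-8)
    = 0.5 + 0.0625 + 0.0078125 + 0.00390625
    = 147/256 = 0.57421875
Since 0.57421875 <= 1, Kraft's inequality IS satisfied.
A prefix code with these lengths CAN exist.

Kraft sum = 0.57421875. Satisfied.


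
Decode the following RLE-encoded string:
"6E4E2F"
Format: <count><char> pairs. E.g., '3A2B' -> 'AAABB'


Expanding each <count><char> pair:
  6E -> 'EEEEEE'
  4E -> 'EEEE'
  2F -> 'FF'

Decoded = EEEEEEEEEEFF


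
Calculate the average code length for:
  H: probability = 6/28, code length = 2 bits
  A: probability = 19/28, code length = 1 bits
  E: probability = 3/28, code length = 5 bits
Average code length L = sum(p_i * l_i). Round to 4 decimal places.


Weighted contributions p_i * l_i:
  H: (6/28) * 2 = 12/28
  A: (19/28) * 1 = 19/28
  E: (3/28) * 5 = 15/28
Sum = (12 + 19 + 15)/28 = 46/28

L = 46/28 = 1.6429 bits/symbol


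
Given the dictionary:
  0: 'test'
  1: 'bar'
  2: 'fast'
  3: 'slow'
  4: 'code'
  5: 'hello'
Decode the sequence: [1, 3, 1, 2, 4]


Look up each index in the dictionary:
  1 -> 'bar'
  3 -> 'slow'
  1 -> 'bar'
  2 -> 'fast'
  4 -> 'code'

Decoded: "bar slow bar fast code"


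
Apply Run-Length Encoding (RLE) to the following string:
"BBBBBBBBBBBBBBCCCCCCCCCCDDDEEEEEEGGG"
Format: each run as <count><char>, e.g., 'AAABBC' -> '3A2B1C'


Scanning runs left to right:
  i=0: run of 'B' x 14 -> '14B'
  i=14: run of 'C' x 10 -> '10C'
  i=24: run of 'D' x 3 -> '3D'
  i=27: run of 'E' x 6 -> '6E'
  i=33: run of 'G' x 3 -> '3G'

RLE = 14B10C3D6E3G


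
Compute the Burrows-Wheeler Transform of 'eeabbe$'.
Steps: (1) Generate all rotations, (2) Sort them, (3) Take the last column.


Rotations (sorted):
  0: $eeabbe -> last char: e
  1: abbe$ee -> last char: e
  2: bbe$eea -> last char: a
  3: be$eeab -> last char: b
  4: e$eeabb -> last char: b
  5: eabbe$e -> last char: e
  6: eeabbe$ -> last char: $


BWT = eeabbe$


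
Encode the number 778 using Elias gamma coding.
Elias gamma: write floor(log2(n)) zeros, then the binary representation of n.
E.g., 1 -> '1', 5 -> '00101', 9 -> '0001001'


num_bits = floor(log2(778)) + 1 = 10
leading_zeros = num_bits - 1 = 9
binary(778) = 1100001010

Elias gamma(778) = '000000000' + '1100001010' = 0000000001100001010 (19 bits)


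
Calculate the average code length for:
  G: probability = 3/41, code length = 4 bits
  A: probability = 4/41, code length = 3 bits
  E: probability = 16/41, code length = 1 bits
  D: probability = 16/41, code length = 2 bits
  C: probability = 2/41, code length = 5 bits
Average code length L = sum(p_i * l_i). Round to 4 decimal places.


Weighted contributions p_i * l_i:
  G: (3/41) * 4 = 12/41
  A: (4/41) * 3 = 12/41
  E: (16/41) * 1 = 16/41
  D: (16/41) * 2 = 32/41
  C: (2/41) * 5 = 10/41
Sum = (12 + 12 + 16 + 32 + 10)/41 = 82/41

L = 82/41 = 2.0000 bits/symbol


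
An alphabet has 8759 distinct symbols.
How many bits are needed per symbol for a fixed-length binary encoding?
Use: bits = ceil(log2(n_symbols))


log2(8759) = 13.0966
Bracket: 2^13 = 8192 < 8759 <= 2^14 = 16384
So ceil(log2(8759)) = 14

bits = ceil(log2(8759)) = ceil(13.0966) = 14 bits


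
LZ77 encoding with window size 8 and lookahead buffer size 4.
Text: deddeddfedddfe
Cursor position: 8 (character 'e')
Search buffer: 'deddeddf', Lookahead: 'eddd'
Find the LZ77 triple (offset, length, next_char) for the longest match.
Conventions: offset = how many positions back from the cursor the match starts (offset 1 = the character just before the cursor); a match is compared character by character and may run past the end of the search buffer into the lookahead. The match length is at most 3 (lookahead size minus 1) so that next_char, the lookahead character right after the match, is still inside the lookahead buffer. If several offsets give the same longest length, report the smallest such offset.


Try each offset into the search buffer:
  offset=1 (pos 7, char 'f'): match length 0
  offset=2 (pos 6, char 'd'): match length 0
  offset=3 (pos 5, char 'd'): match length 0
  offset=4 (pos 4, char 'e'): match length 3
  offset=5 (pos 3, char 'd'): match length 0
  offset=6 (pos 2, char 'd'): match length 0
  offset=7 (pos 1, char 'e'): match length 3
  offset=8 (pos 0, char 'd'): match length 0
Longest match has length 3, found at offsets 4, 7; take the smallest, offset 4.
next_char = character at position 8 + 3 = 11 -> 'd'

Best match: offset=4, length=3 (matching 'edd' starting at position 4)
LZ77 triple: (4, 3, 'd')


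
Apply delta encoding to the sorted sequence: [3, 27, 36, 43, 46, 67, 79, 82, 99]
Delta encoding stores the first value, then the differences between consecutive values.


First value: 3
Deltas:
  27 - 3 = 24
  36 - 27 = 9
  43 - 36 = 7
  46 - 43 = 3
  67 - 46 = 21
  79 - 67 = 12
  82 - 79 = 3
  99 - 82 = 17


Delta encoded: [3, 24, 9, 7, 3, 21, 12, 3, 17]


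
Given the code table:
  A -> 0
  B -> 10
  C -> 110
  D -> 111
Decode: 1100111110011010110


Decoding:
110 -> C
0 -> A
111 -> D
110 -> C
0 -> A
110 -> C
10 -> B
110 -> C


Result: CADCACBC


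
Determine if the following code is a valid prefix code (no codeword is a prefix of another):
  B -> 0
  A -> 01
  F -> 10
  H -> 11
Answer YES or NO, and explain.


Checking each pair (does one codeword prefix another?):
  B='0' vs A='01': prefix -- VIOLATION

NO -- this is NOT a valid prefix code. B (0) is a prefix of A (01).


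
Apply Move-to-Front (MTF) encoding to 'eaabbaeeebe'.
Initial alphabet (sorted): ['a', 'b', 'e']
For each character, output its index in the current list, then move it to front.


MTF encoding:
'e': index 2 in ['a', 'b', 'e'] -> ['e', 'a', 'b']
'a': index 1 in ['e', 'a', 'b'] -> ['a', 'e', 'b']
'a': index 0 in ['a', 'e', 'b'] -> ['a', 'e', 'b']
'b': index 2 in ['a', 'e', 'b'] -> ['b', 'a', 'e']
'b': index 0 in ['b', 'a', 'e'] -> ['b', 'a', 'e']
'a': index 1 in ['b', 'a', 'e'] -> ['a', 'b', 'e']
'e': index 2 in ['a', 'b', 'e'] -> ['e', 'a', 'b']
'e': index 0 in ['e', 'a', 'b'] -> ['e', 'a', 'b']
'e': index 0 in ['e', 'a', 'b'] -> ['e', 'a', 'b']
'b': index 2 in ['e', 'a', 'b'] -> ['b', 'e', 'a']
'e': index 1 in ['b', 'e', 'a'] -> ['e', 'b', 'a']


Output: [2, 1, 0, 2, 0, 1, 2, 0, 0, 2, 1]


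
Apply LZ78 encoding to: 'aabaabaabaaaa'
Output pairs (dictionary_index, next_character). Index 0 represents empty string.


LZ78 encoding steps:
Dictionary: {0: ''}
Step 1: w='' (idx 0), next='a' -> output (0, 'a'), add 'a' as idx 1
Step 2: w='a' (idx 1), next='b' -> output (1, 'b'), add 'ab' as idx 2
Step 3: w='a' (idx 1), next='a' -> output (1, 'a'), add 'aa' as idx 3
Step 4: w='' (idx 0), next='b' -> output (0, 'b'), add 'b' as idx 4
Step 5: w='aa' (idx 3), next='b' -> output (3, 'b'), add 'aab' as idx 5
Step 6: w='aa' (idx 3), next='a' -> output (3, 'a'), add 'aaa' as idx 6
Step 7: w='a' (idx 1), end of input -> output (1, '')


Encoded: [(0, 'a'), (1, 'b'), (1, 'a'), (0, 'b'), (3, 'b'), (3, 'a'), (1, '')]


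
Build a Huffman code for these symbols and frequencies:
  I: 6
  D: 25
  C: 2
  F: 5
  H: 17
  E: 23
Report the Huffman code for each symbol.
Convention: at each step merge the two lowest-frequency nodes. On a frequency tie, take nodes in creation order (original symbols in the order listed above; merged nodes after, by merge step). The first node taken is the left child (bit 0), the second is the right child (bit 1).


Huffman tree construction:
Step 1: Merge C(2) + F(5) = 7
Step 2: Merge I(6) + (C+F)(7) = 13
Step 3: Merge (I+(C+F))(13) + H(17) = 30
Step 4: Merge E(23) + D(25) = 48
Step 5: Merge ((I+(C+F))+H)(30) + (E+D)(48) = 78
Read each symbol's code off the tree from the root (left child = 0, right child = 1).

Codes:
  I: 000 (length 3)
  D: 11 (length 2)
  C: 0010 (length 4)
  F: 0011 (length 4)
  H: 01 (length 2)
  E: 10 (length 2)
Average code length: 176/78 = 2.2564 bits/symbol


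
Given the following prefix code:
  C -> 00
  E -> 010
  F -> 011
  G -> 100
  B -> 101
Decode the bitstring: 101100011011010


Decoding step by step:
Bits 101 -> B
Bits 100 -> G
Bits 011 -> F
Bits 011 -> F
Bits 010 -> E


Decoded message: BGFFE


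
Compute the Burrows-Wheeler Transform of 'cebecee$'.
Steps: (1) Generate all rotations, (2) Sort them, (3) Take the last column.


Rotations (sorted):
  0: $cebecee -> last char: e
  1: becee$ce -> last char: e
  2: cebecee$ -> last char: $
  3: cee$cebe -> last char: e
  4: e$cebece -> last char: e
  5: ebecee$c -> last char: c
  6: ecee$ceb -> last char: b
  7: ee$cebec -> last char: c


BWT = ee$eecbc


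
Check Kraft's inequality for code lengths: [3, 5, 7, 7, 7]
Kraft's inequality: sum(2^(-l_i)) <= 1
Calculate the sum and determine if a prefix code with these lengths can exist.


Sum = 2^(-3) + 2^(-5) + 2^(-7) + 2^(-7) + 2^(-7)
    = 0.125 + 0.03125 + 0.0078125 + 0.0078125 + 0.0078125
    = 23/128 = 0.1796875
Since 0.1796875 <= 1, Kraft's inequality IS satisfied.
A prefix code with these lengths CAN exist.

Kraft sum = 0.1796875. Satisfied.


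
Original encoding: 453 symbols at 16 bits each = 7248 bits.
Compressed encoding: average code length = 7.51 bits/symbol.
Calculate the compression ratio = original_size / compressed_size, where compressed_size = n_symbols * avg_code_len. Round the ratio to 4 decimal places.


original_size = n_symbols * orig_bits = 453 * 16 = 7248 bits
compressed_size = n_symbols * avg_code_len = 453 * 7.51 = 3402.03 bits
ratio = original_size / compressed_size = 7248 / 3402.03 = 2.1305

Compression ratio = 2.1305


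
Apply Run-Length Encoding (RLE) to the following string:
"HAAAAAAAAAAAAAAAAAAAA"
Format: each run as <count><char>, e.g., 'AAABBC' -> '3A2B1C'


Scanning runs left to right:
  i=0: run of 'H' x 1 -> '1H'
  i=1: run of 'A' x 20 -> '20A'

RLE = 1H20A


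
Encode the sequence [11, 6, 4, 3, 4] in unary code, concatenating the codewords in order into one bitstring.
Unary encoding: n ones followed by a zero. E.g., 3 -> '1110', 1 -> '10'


Encode each number as n ones followed by a terminating 0:
  11 -> 111111111110 (12 bits)
  6 -> 1111110 (7 bits)
  4 -> 11110 (5 bits)
  3 -> 1110 (4 bits)
  4 -> 11110 (5 bits)
Total length = 12 + 7 + 5 + 4 + 5 = 33 bits.

Unary([11, 6, 4, 3, 4]) = 111111111110111111011110111011110 (33 bits)
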